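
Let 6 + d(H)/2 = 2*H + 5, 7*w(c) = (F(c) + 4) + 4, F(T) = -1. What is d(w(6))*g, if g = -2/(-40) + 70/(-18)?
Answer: -691/90 ≈ -7.6778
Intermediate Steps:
w(c) = 1 (w(c) = ((-1 + 4) + 4)/7 = (3 + 4)/7 = (⅐)*7 = 1)
g = -691/180 (g = -2*(-1/40) + 70*(-1/18) = 1/20 - 35/9 = -691/180 ≈ -3.8389)
d(H) = -2 + 4*H (d(H) = -12 + 2*(2*H + 5) = -12 + 2*(5 + 2*H) = -12 + (10 + 4*H) = -2 + 4*H)
d(w(6))*g = (-2 + 4*1)*(-691/180) = (-2 + 4)*(-691/180) = 2*(-691/180) = -691/90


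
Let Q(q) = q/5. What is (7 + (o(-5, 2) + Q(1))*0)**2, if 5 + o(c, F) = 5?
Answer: 49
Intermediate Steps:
Q(q) = q/5 (Q(q) = q*(1/5) = q/5)
o(c, F) = 0 (o(c, F) = -5 + 5 = 0)
(7 + (o(-5, 2) + Q(1))*0)**2 = (7 + (0 + (1/5)*1)*0)**2 = (7 + (0 + 1/5)*0)**2 = (7 + (1/5)*0)**2 = (7 + 0)**2 = 7**2 = 49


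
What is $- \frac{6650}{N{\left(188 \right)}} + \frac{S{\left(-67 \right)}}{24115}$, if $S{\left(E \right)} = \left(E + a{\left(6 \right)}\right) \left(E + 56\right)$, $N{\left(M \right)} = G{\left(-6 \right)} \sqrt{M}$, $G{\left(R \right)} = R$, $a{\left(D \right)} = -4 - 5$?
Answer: $\frac{836}{24115} + \frac{3325 \sqrt{47}}{282} \approx 80.868$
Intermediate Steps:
$a{\left(D \right)} = -9$
$N{\left(M \right)} = - 6 \sqrt{M}$
$S{\left(E \right)} = \left(-9 + E\right) \left(56 + E\right)$ ($S{\left(E \right)} = \left(E - 9\right) \left(E + 56\right) = \left(-9 + E\right) \left(56 + E\right)$)
$- \frac{6650}{N{\left(188 \right)}} + \frac{S{\left(-67 \right)}}{24115} = - \frac{6650}{\left(-6\right) \sqrt{188}} + \frac{-504 + \left(-67\right)^{2} + 47 \left(-67\right)}{24115} = - \frac{6650}{\left(-6\right) 2 \sqrt{47}} + \left(-504 + 4489 - 3149\right) \frac{1}{24115} = - \frac{6650}{\left(-12\right) \sqrt{47}} + 836 \cdot \frac{1}{24115} = - 6650 \left(- \frac{\sqrt{47}}{564}\right) + \frac{836}{24115} = \frac{3325 \sqrt{47}}{282} + \frac{836}{24115} = \frac{836}{24115} + \frac{3325 \sqrt{47}}{282}$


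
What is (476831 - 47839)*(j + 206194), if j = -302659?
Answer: -41382713280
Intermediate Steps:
(476831 - 47839)*(j + 206194) = (476831 - 47839)*(-302659 + 206194) = 428992*(-96465) = -41382713280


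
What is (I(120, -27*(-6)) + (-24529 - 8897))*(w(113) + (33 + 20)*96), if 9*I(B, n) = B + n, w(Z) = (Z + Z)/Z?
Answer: -509936560/3 ≈ -1.6998e+8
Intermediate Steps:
w(Z) = 2 (w(Z) = (2*Z)/Z = 2)
I(B, n) = B/9 + n/9 (I(B, n) = (B + n)/9 = B/9 + n/9)
(I(120, -27*(-6)) + (-24529 - 8897))*(w(113) + (33 + 20)*96) = (((1/9)*120 + (-27*(-6))/9) + (-24529 - 8897))*(2 + (33 + 20)*96) = ((40/3 + (1/9)*162) - 33426)*(2 + 53*96) = ((40/3 + 18) - 33426)*(2 + 5088) = (94/3 - 33426)*5090 = -100184/3*5090 = -509936560/3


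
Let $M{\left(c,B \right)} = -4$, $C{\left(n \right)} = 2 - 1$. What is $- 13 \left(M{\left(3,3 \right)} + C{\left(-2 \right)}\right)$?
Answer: $39$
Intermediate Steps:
$C{\left(n \right)} = 1$
$- 13 \left(M{\left(3,3 \right)} + C{\left(-2 \right)}\right) = - 13 \left(-4 + 1\right) = \left(-13\right) \left(-3\right) = 39$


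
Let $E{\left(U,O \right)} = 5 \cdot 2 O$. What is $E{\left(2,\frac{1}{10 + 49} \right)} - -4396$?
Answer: $\frac{259374}{59} \approx 4396.2$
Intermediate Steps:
$E{\left(U,O \right)} = 10 O$
$E{\left(2,\frac{1}{10 + 49} \right)} - -4396 = \frac{10}{10 + 49} - -4396 = \frac{10}{59} + 4396 = \frac{259374}{59}$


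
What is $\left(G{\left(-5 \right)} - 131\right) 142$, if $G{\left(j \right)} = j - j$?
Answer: $-18602$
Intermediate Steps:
$G{\left(j \right)} = 0$
$\left(G{\left(-5 \right)} - 131\right) 142 = \left(0 - 131\right) 142 = \left(-131\right) 142 = -18602$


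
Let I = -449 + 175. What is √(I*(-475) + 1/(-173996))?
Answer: √985060058277101/86998 ≈ 360.76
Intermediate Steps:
I = -274
√(I*(-475) + 1/(-173996)) = √(-274*(-475) + 1/(-173996)) = √(130150 - 1/173996) = √(22645579399/173996) = √985060058277101/86998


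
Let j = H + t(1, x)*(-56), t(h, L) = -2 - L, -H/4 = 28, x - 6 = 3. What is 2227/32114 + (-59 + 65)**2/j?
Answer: 15823/112399 ≈ 0.14078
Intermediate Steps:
x = 9 (x = 6 + 3 = 9)
H = -112 (H = -4*28 = -112)
j = 504 (j = -112 + (-2 - 1*9)*(-56) = -112 + (-2 - 9)*(-56) = -112 - 11*(-56) = -112 + 616 = 504)
2227/32114 + (-59 + 65)**2/j = 2227/32114 + (-59 + 65)**2/504 = 2227*(1/32114) + 6**2*(1/504) = 2227/32114 + 36*(1/504) = 2227/32114 + 1/14 = 15823/112399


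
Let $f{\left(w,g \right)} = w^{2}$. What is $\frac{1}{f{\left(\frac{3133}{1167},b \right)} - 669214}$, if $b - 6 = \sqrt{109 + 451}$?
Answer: $- \frac{1361889}{911385369557} \approx -1.4943 \cdot 10^{-6}$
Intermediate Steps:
$b = 6 + 4 \sqrt{35}$ ($b = 6 + \sqrt{109 + 451} = 6 + \sqrt{560} = 6 + 4 \sqrt{35} \approx 29.664$)
$\frac{1}{f{\left(\frac{3133}{1167},b \right)} - 669214} = \frac{1}{\left(\frac{3133}{1167}\right)^{2} - 669214} = \frac{1}{\frac{9815689}{1361889} - 669214} = \frac{1}{- \frac{911385369557}{1361889}} = - \frac{1361889}{911385369557}$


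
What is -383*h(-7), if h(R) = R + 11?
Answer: -1532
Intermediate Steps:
h(R) = 11 + R
-383*h(-7) = -383*(11 - 7) = -383*4 = -1532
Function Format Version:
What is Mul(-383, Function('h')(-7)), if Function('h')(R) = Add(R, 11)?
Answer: -1532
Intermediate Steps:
Function('h')(R) = Add(11, R)
Mul(-383, Function('h')(-7)) = Mul(-383, Add(11, -7)) = Mul(-383, 4) = -1532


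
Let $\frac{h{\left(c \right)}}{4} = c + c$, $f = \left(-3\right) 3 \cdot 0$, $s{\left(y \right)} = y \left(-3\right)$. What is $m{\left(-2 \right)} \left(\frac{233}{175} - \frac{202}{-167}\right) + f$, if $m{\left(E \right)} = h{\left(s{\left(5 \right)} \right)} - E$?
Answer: $- \frac{8762798}{29225} \approx -299.84$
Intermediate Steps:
$s{\left(y \right)} = - 3 y$
$f = 0$ ($f = \left(-9\right) 0 = 0$)
$h{\left(c \right)} = 8 c$ ($h{\left(c \right)} = 4 \left(c + c\right) = 4 \cdot 2 c = 8 c$)
$m{\left(E \right)} = -120 - E$ ($m{\left(E \right)} = 8 \left(\left(-3\right) 5\right) - E = 8 \left(-15\right) - E = -120 - E$)
$m{\left(-2 \right)} \left(\frac{233}{175} - \frac{202}{-167}\right) + f = \left(-120 - -2\right) \left(\frac{233}{175} - \frac{202}{-167}\right) + 0 = \left(-120 + 2\right) \left(233 \cdot \frac{1}{175} - - \frac{202}{167}\right) + 0 = - 118 \left(\frac{233}{175} + \frac{202}{167}\right) + 0 = \left(-118\right) \frac{74261}{29225} + 0 = - \frac{8762798}{29225} + 0 = - \frac{8762798}{29225}$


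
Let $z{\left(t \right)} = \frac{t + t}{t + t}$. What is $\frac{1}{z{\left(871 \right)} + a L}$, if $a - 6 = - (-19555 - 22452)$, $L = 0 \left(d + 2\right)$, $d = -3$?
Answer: $1$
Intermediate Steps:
$L = 0$ ($L = 0 \left(-3 + 2\right) = 0 \left(-1\right) = 0$)
$a = 42013$ ($a = 6 - \left(-19555 - 22452\right) = 6 - -42007 = 6 + 42007 = 42013$)
$z{\left(t \right)} = 1$ ($z{\left(t \right)} = \frac{2 t}{2 t} = 2 t \frac{1}{2 t} = 1$)
$\frac{1}{z{\left(871 \right)} + a L} = \frac{1}{1 + 42013 \cdot 0} = \frac{1}{1 + 0} = 1^{-1} = 1$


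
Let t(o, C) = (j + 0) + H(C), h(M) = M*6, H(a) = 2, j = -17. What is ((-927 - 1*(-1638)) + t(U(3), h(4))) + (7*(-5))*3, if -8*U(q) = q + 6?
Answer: 591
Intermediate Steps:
h(M) = 6*M
U(q) = -¾ - q/8 (U(q) = -(q + 6)/8 = -(6 + q)/8 = -¾ - q/8)
t(o, C) = -15 (t(o, C) = (-17 + 0) + 2 = -17 + 2 = -15)
((-927 - 1*(-1638)) + t(U(3), h(4))) + (7*(-5))*3 = ((-927 - 1*(-1638)) - 15) + (7*(-5))*3 = ((-927 + 1638) - 15) - 35*3 = (711 - 15) - 105 = 696 - 105 = 591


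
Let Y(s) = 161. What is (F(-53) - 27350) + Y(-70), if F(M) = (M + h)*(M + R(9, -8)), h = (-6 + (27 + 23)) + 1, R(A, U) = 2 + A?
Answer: -26853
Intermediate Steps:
h = 45 (h = (-6 + 50) + 1 = 44 + 1 = 45)
F(M) = (11 + M)*(45 + M) (F(M) = (M + 45)*(M + (2 + 9)) = (45 + M)*(M + 11) = (45 + M)*(11 + M) = (11 + M)*(45 + M))
(F(-53) - 27350) + Y(-70) = ((495 + (-53)² + 56*(-53)) - 27350) + 161 = ((495 + 2809 - 2968) - 27350) + 161 = (336 - 27350) + 161 = -27014 + 161 = -26853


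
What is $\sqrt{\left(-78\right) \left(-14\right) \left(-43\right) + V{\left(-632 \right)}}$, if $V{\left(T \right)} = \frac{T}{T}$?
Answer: $i \sqrt{46955} \approx 216.69 i$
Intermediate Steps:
$V{\left(T \right)} = 1$
$\sqrt{\left(-78\right) \left(-14\right) \left(-43\right) + V{\left(-632 \right)}} = \sqrt{\left(-78\right) \left(-14\right) \left(-43\right) + 1} = \sqrt{1092 \left(-43\right) + 1} = \sqrt{-46956 + 1} = \sqrt{-46955} = i \sqrt{46955}$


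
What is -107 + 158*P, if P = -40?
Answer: -6427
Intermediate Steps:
-107 + 158*P = -107 + 158*(-40) = -107 - 6320 = -6427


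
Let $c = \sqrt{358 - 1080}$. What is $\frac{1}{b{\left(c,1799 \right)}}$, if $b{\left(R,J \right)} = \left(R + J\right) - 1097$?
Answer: $\frac{351}{246763} - \frac{19 i \sqrt{2}}{493526} \approx 0.0014224 - 5.4445 \cdot 10^{-5} i$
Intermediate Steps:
$c = 19 i \sqrt{2}$ ($c = \sqrt{-722} = 19 i \sqrt{2} \approx 26.87 i$)
$b{\left(R,J \right)} = -1097 + J + R$ ($b{\left(R,J \right)} = \left(J + R\right) - 1097 = -1097 + J + R$)
$\frac{1}{b{\left(c,1799 \right)}} = \frac{1}{-1097 + 1799 + 19 i \sqrt{2}} = \frac{1}{702 + 19 i \sqrt{2}}$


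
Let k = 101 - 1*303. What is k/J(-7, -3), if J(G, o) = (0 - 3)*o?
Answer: -202/9 ≈ -22.444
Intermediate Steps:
J(G, o) = -3*o
k = -202 (k = 101 - 303 = -202)
k/J(-7, -3) = -202/((-3*(-3))) = -202/9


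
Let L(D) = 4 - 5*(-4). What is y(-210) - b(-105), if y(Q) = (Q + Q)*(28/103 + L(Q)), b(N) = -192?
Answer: -1030224/103 ≈ -10002.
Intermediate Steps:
L(D) = 24 (L(D) = 4 + 20 = 24)
y(Q) = 5000*Q/103 (y(Q) = (Q + Q)*(28/103 + 24) = (2*Q)*(28*(1/103) + 24) = (2*Q)*(28/103 + 24) = (2*Q)*(2500/103) = 5000*Q/103)
y(-210) - b(-105) = (5000/103)*(-210) - 1*(-192) = -1050000/103 + 192 = -1030224/103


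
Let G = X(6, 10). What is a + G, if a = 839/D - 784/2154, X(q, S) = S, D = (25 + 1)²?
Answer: 7919131/728052 ≈ 10.877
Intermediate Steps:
D = 676 (D = 26² = 676)
a = 638611/728052 (a = 839/676 - 784/2154 = 839*(1/676) - 784*1/2154 = 839/676 - 392/1077 = 638611/728052 ≈ 0.87715)
G = 10
a + G = 638611/728052 + 10 = 7919131/728052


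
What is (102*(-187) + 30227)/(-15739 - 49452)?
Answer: -11153/65191 ≈ -0.17108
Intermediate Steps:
(102*(-187) + 30227)/(-15739 - 49452) = (-19074 + 30227)/(-65191) = 11153*(-1/65191) = -11153/65191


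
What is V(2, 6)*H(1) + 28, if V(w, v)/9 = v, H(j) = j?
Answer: 82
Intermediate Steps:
V(w, v) = 9*v
V(2, 6)*H(1) + 28 = (9*6)*1 + 28 = 54*1 + 28 = 54 + 28 = 82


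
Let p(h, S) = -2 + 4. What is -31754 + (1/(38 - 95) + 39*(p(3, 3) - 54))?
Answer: -1925575/57 ≈ -33782.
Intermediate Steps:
p(h, S) = 2
-31754 + (1/(38 - 95) + 39*(p(3, 3) - 54)) = -31754 + (1/(38 - 95) + 39*(2 - 54)) = -31754 + (1/(-57) + 39*(-52)) = -31754 + (-1/57 - 2028) = -31754 - 115597/57 = -1925575/57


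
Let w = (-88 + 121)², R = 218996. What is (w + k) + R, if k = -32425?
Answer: 187660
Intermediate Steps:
w = 1089 (w = 33² = 1089)
(w + k) + R = (1089 - 32425) + 218996 = -31336 + 218996 = 187660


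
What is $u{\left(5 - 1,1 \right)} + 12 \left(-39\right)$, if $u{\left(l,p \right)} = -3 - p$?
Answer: $-472$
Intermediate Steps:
$u{\left(5 - 1,1 \right)} + 12 \left(-39\right) = \left(-3 - 1\right) + 12 \left(-39\right) = \left(-3 - 1\right) - 468 = -4 - 468 = -472$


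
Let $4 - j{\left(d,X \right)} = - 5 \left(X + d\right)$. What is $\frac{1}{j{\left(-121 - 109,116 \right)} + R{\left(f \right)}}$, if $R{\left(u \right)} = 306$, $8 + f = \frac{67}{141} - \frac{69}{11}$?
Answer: $- \frac{1}{260} \approx -0.0038462$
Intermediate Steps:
$f = - \frac{21400}{1551}$ ($f = -8 + \left(\frac{67}{141} - \frac{69}{11}\right) = -8 - \frac{8992}{1551} = - \frac{21400}{1551} \approx -13.798$)
$j{\left(d,X \right)} = 4 + 5 X + 5 d$ ($j{\left(d,X \right)} = 4 - - 5 \left(X + d\right) = 4 - \left(- 5 X - 5 d\right) = 4 + \left(5 X + 5 d\right) = 4 + 5 X + 5 d$)
$\frac{1}{j{\left(-121 - 109,116 \right)} + R{\left(f \right)}} = \frac{1}{\left(4 + 5 \cdot 116 + 5 \left(-121 - 109\right)\right) + 306} = \frac{1}{\left(4 + 580 + 5 \left(-121 - 109\right)\right) + 306} = \frac{1}{\left(4 + 580 + 5 \left(-230\right)\right) + 306} = \frac{1}{\left(4 + 580 - 1150\right) + 306} = \frac{1}{-566 + 306} = \frac{1}{-260} = - \frac{1}{260}$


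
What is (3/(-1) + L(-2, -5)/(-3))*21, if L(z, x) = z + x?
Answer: -14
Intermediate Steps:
L(z, x) = x + z
(3/(-1) + L(-2, -5)/(-3))*21 = (3/(-1) + (-5 - 2)/(-3))*21 = (3*(-1) - 7*(-⅓))*21 = (-3 + 7/3)*21 = -⅔*21 = -14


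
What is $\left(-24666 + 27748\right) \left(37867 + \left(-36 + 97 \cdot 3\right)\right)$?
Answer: $117492004$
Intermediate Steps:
$\left(-24666 + 27748\right) \left(37867 + \left(-36 + 97 \cdot 3\right)\right) = 3082 \left(37867 + \left(-36 + 291\right)\right) = 3082 \left(37867 + 255\right) = 3082 \cdot 38122 = 117492004$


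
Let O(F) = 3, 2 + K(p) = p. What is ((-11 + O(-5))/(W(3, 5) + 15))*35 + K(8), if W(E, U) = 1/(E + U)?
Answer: -1514/121 ≈ -12.512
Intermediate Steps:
K(p) = -2 + p
((-11 + O(-5))/(W(3, 5) + 15))*35 + K(8) = ((-11 + 3)/(1/(3 + 5) + 15))*35 + (-2 + 8) = -8/(1/8 + 15)*35 + 6 = -8/(⅛ + 15)*35 + 6 = -8/121/8*35 + 6 = -8*8/121*35 + 6 = -64/121*35 + 6 = -2240/121 + 6 = -1514/121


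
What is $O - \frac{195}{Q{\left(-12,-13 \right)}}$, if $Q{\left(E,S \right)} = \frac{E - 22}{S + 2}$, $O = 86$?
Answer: $\frac{779}{34} \approx 22.912$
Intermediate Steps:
$Q{\left(E,S \right)} = \frac{-22 + E}{2 + S}$
$O - \frac{195}{Q{\left(-12,-13 \right)}} = 86 - \frac{195}{\frac{1}{2 - 13} \left(-22 - 12\right)} = 86 - \frac{195}{\frac{1}{-11} \left(-34\right)} = 86 - \frac{195}{\left(- \frac{1}{11}\right) \left(-34\right)} = 86 - \frac{195}{\frac{34}{11}} = 86 - \frac{2145}{34} = \frac{779}{34}$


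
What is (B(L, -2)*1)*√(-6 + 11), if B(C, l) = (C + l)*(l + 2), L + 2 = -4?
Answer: 0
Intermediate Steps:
L = -6 (L = -2 - 4 = -6)
B(C, l) = (2 + l)*(C + l) (B(C, l) = (C + l)*(2 + l) = (2 + l)*(C + l))
(B(L, -2)*1)*√(-6 + 11) = (((-2)² + 2*(-6) + 2*(-2) - 6*(-2))*1)*√(-6 + 11) = ((4 - 12 - 4 + 12)*1)*√5 = (0*1)*√5 = 0*√5 = 0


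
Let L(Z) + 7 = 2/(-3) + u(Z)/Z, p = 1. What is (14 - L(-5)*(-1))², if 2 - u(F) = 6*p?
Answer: 11449/225 ≈ 50.884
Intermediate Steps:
u(F) = -4 (u(F) = 2 - 6 = -4)
L(Z) = -23/3 - 4/Z (L(Z) = -7 + (2/(-3) - 4/Z) = -7 + (2*(-⅓) - 4/Z) = -7 + (-⅔ - 4/Z) = -23/3 - 4/Z)
(14 - L(-5)*(-1))² = (14 - (-23/3 - 4/(-5))*(-1))² = (14 - (-23/3 - 4*(-⅕))*(-1))² = (14 - (-23/3 + ⅘)*(-1))² = (14 - 1*(-103/15)*(-1))² = (14 + (103/15)*(-1))² = (14 - 103/15)² = (107/15)² = 11449/225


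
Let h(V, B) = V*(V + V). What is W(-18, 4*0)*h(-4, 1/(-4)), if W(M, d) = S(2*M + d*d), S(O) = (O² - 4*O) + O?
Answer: 44928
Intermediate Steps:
S(O) = O² - 3*O
h(V, B) = 2*V² (h(V, B) = V*(2*V) = 2*V²)
W(M, d) = (d² + 2*M)*(-3 + d² + 2*M) (W(M, d) = (2*M + d*d)*(-3 + (2*M + d*d)) = (2*M + d²)*(-3 + (2*M + d²)) = (d² + 2*M)*(-3 + (d² + 2*M)) = (d² + 2*M)*(-3 + d² + 2*M))
W(-18, 4*0)*h(-4, 1/(-4)) = (((4*0)² + 2*(-18))*(-3 + (4*0)² + 2*(-18)))*(2*(-4)²) = ((0² - 36)*(-3 + 0² - 36))*(2*16) = ((0 - 36)*(-3 + 0 - 36))*32 = -36*(-39)*32 = 1404*32 = 44928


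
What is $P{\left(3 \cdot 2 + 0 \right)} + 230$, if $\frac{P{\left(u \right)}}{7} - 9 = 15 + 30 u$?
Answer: $1658$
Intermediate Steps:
$P{\left(u \right)} = 168 + 210 u$ ($P{\left(u \right)} = 63 + 7 \left(15 + 30 u\right) = 63 + \left(105 + 210 u\right) = 168 + 210 u$)
$P{\left(3 \cdot 2 + 0 \right)} + 230 = \left(168 + 210 \left(3 \cdot 2 + 0\right)\right) + 230 = \left(168 + 210 \left(6 + 0\right)\right) + 230 = \left(168 + 210 \cdot 6\right) + 230 = \left(168 + 1260\right) + 230 = 1428 + 230 = 1658$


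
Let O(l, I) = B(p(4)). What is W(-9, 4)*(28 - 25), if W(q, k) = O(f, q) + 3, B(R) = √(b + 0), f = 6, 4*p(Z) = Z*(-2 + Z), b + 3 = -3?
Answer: 9 + 3*I*√6 ≈ 9.0 + 7.3485*I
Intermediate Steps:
b = -6 (b = -3 - 3 = -6)
p(Z) = Z*(-2 + Z)/4 (p(Z) = (Z*(-2 + Z))/4 = Z*(-2 + Z)/4)
B(R) = I*√6 (B(R) = √(-6 + 0) = √(-6) = I*√6)
O(l, I) = I*√6
W(q, k) = 3 + I*√6 (W(q, k) = I*√6 + 3 = 3 + I*√6)
W(-9, 4)*(28 - 25) = (3 + I*√6)*(28 - 25) = (3 + I*√6)*3 = 9 + 3*I*√6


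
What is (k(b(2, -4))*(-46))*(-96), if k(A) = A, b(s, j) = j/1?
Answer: -17664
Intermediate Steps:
b(s, j) = j (b(s, j) = j*1 = j)
(k(b(2, -4))*(-46))*(-96) = -4*(-46)*(-96) = 184*(-96) = -17664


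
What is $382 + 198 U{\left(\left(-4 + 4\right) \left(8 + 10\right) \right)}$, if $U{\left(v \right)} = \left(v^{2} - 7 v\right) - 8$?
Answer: $-1202$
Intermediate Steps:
$U{\left(v \right)} = -8 + v^{2} - 7 v$
$382 + 198 U{\left(\left(-4 + 4\right) \left(8 + 10\right) \right)} = 382 + 198 \left(-8 + \left(\left(-4 + 4\right) \left(8 + 10\right)\right)^{2} - 7 \left(-4 + 4\right) \left(8 + 10\right)\right) = 382 + 198 \left(-8 + \left(0 \cdot 18\right)^{2} - 7 \cdot 0 \cdot 18\right) = 382 + 198 \left(-8 + 0^{2} - 0\right) = 382 + 198 \left(-8 + 0 + 0\right) = 382 + 198 \left(-8\right) = 382 - 1584 = -1202$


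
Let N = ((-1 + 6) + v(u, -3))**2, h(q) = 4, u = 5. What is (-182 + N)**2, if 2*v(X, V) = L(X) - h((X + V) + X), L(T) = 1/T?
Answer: 297183121/10000 ≈ 29718.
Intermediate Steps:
v(X, V) = -2 + 1/(2*X) (v(X, V) = (1/X - 1*4)/2 = (1/X - 4)/2 = (-4 + 1/X)/2 = -2 + 1/(2*X))
N = 961/100 (N = ((-1 + 6) + (-2 + (1/2)/5))**2 = (5 + (-2 + (1/2)*(1/5)))**2 = (5 + (-2 + 1/10))**2 = (5 - 19/10)**2 = (31/10)**2 = 961/100 ≈ 9.6100)
(-182 + N)**2 = (-182 + 961/100)**2 = (-17239/100)**2 = 297183121/10000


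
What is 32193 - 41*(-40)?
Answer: 33833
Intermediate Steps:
32193 - 41*(-40) = 32193 - 1*(-1640) = 32193 + 1640 = 33833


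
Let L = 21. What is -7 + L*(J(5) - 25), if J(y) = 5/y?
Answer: -511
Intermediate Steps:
-7 + L*(J(5) - 25) = -7 + 21*(5/5 - 25) = -7 + 21*(5*(⅕) - 25) = -7 + 21*(1 - 25) = -7 + 21*(-24) = -7 - 504 = -511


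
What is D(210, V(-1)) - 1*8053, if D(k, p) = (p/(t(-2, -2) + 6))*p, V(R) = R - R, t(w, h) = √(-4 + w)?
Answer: -8053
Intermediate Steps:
V(R) = 0
D(k, p) = p²/(6 + I*√6) (D(k, p) = (p/(√(-4 - 2) + 6))*p = (p/(√(-6) + 6))*p = (p/(I*√6 + 6))*p = (p/(6 + I*√6))*p = p²/(6 + I*√6))
D(210, V(-1)) - 1*8053 = ((⅐)*0² - 1/42*I*√6*0²) - 1*8053 = ((⅐)*0 - 1/42*I*√6*0) - 8053 = (0 + 0) - 8053 = 0 - 8053 = -8053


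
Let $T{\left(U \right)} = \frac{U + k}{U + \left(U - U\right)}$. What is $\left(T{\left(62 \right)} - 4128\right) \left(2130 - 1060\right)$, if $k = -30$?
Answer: $- \frac{136908640}{31} \approx -4.4164 \cdot 10^{6}$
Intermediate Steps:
$T{\left(U \right)} = \frac{-30 + U}{U}$ ($T{\left(U \right)} = \frac{U - 30}{U + \left(U - U\right)} = \frac{-30 + U}{U + 0} = \frac{-30 + U}{U}$)
$\left(T{\left(62 \right)} - 4128\right) \left(2130 - 1060\right) = \left(\frac{-30 + 62}{62} - 4128\right) \left(2130 - 1060\right) = \left(\frac{1}{62} \cdot 32 - 4128\right) 1070 = \left(\frac{16}{31} - 4128\right) 1070 = \left(- \frac{127952}{31}\right) 1070 = - \frac{136908640}{31}$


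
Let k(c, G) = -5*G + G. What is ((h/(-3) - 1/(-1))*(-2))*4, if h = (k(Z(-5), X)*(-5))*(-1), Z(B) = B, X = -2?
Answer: 296/3 ≈ 98.667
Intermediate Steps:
k(c, G) = -4*G
h = 40 (h = (-4*(-2)*(-5))*(-1) = (8*(-5))*(-1) = -40*(-1) = 40)
((h/(-3) - 1/(-1))*(-2))*4 = ((40/(-3) - 1/(-1))*(-2))*4 = ((40*(-1/3) - 1*(-1))*(-2))*4 = ((-40/3 + 1)*(-2))*4 = -37/3*(-2)*4 = (74/3)*4 = 296/3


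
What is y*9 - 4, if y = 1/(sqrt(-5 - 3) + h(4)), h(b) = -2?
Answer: -11/2 - 3*I*sqrt(2)/2 ≈ -5.5 - 2.1213*I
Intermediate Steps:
y = 1/(-2 + 2*I*sqrt(2)) (y = 1/(sqrt(-5 - 3) - 2) = 1/(sqrt(-8) - 2) = 1/(2*I*sqrt(2) - 2) = 1/(-2 + 2*I*sqrt(2)) ≈ -0.16667 - 0.2357*I)
y*9 - 4 = (-1/6 - I*sqrt(2)/6)*9 - 4 = (-3/2 - 3*I*sqrt(2)/2) - 4 = -11/2 - 3*I*sqrt(2)/2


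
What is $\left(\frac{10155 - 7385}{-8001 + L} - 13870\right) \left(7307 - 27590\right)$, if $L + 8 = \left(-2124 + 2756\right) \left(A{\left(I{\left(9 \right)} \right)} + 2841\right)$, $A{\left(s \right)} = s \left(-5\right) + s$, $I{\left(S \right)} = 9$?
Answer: $\frac{496468889488800}{1764751} \approx 2.8133 \cdot 10^{8}$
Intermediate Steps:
$A{\left(s \right)} = - 4 s$ ($A{\left(s \right)} = - 5 s + s = - 4 s$)
$L = 1772752$ ($L = -8 + \left(-2124 + 2756\right) \left(\left(-4\right) 9 + 2841\right) = -8 + 632 \left(-36 + 2841\right) = -8 + 632 \cdot 2805 = -8 + 1772760 = 1772752$)
$\left(\frac{10155 - 7385}{-8001 + L} - 13870\right) \left(7307 - 27590\right) = \left(\frac{10155 - 7385}{-8001 + 1772752} - 13870\right) \left(7307 - 27590\right) = \left(\frac{2770}{1764751} - 13870\right) \left(-20283\right) = \left(- \frac{24477093600}{1764751}\right) \left(-20283\right) = \frac{496468889488800}{1764751}$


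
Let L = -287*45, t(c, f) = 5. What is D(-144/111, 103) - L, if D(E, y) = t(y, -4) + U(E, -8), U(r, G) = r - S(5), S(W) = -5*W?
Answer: 478917/37 ≈ 12944.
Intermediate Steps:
U(r, G) = 25 + r (U(r, G) = r - (-5)*5 = r - 1*(-25) = r + 25 = 25 + r)
D(E, y) = 30 + E (D(E, y) = 5 + (25 + E) = 30 + E)
L = -12915
D(-144/111, 103) - L = (30 - 144/111) - 1*(-12915) = (30 - 144*1/111) + 12915 = (30 - 48/37) + 12915 = 1062/37 + 12915 = 478917/37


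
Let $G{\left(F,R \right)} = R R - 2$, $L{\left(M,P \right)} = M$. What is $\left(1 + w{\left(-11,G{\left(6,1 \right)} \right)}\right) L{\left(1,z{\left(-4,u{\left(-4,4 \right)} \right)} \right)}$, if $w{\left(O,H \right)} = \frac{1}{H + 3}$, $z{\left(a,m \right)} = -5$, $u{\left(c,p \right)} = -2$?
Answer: $\frac{3}{2} \approx 1.5$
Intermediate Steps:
$G{\left(F,R \right)} = -2 + R^{2}$ ($G{\left(F,R \right)} = R^{2} - 2 = -2 + R^{2}$)
$w{\left(O,H \right)} = \frac{1}{3 + H}$
$\left(1 + w{\left(-11,G{\left(6,1 \right)} \right)}\right) L{\left(1,z{\left(-4,u{\left(-4,4 \right)} \right)} \right)} = \left(1 + \frac{1}{3 - \left(2 - 1^{2}\right)}\right) 1 = \left(1 + \frac{1}{3 + \left(-2 + 1\right)}\right) 1 = \left(1 + \frac{1}{3 - 1}\right) 1 = \left(1 + \frac{1}{2}\right) 1 = \frac{3}{2} \cdot 1 = \frac{3}{2}$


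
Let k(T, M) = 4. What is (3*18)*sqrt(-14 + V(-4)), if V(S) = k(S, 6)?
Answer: 54*I*sqrt(10) ≈ 170.76*I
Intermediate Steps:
V(S) = 4
(3*18)*sqrt(-14 + V(-4)) = (3*18)*sqrt(-14 + 4) = 54*sqrt(-10) = 54*(I*sqrt(10)) = 54*I*sqrt(10)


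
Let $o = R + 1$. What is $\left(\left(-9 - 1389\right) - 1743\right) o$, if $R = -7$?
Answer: $18846$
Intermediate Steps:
$o = -6$ ($o = -7 + 1 = -6$)
$\left(\left(-9 - 1389\right) - 1743\right) o = \left(\left(-9 - 1389\right) - 1743\right) \left(-6\right) = \left(-1398 - 1743\right) \left(-6\right) = \left(-3141\right) \left(-6\right) = 18846$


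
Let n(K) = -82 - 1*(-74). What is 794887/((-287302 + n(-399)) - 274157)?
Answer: -794887/561467 ≈ -1.4157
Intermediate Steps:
n(K) = -8 (n(K) = -82 + 74 = -8)
794887/((-287302 + n(-399)) - 274157) = 794887/((-287302 - 8) - 274157) = 794887/(-287310 - 274157) = 794887/(-561467) = 794887*(-1/561467) = -794887/561467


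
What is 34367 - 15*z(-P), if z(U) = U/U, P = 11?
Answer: 34352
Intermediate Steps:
z(U) = 1
34367 - 15*z(-P) = 34367 - 15*1 = 34367 - 15 = 34352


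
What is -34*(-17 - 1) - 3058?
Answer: -2446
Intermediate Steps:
-34*(-17 - 1) - 3058 = -34*(-18) - 3058 = 612 - 3058 = -2446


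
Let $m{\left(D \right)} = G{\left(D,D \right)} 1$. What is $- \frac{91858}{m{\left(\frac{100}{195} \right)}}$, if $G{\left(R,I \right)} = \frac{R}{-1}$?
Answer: $\frac{1791231}{10} \approx 1.7912 \cdot 10^{5}$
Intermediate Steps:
$G{\left(R,I \right)} = - R$ ($G{\left(R,I \right)} = R \left(-1\right) = - R$)
$m{\left(D \right)} = - D$ ($m{\left(D \right)} = - D 1 = - D$)
$- \frac{91858}{m{\left(\frac{100}{195} \right)}} = - \frac{91858}{\left(-1\right) \frac{100}{195}} = - \frac{91858}{\left(-1\right) 100 \cdot \frac{1}{195}} = - \frac{91858}{\left(-1\right) \frac{20}{39}} = - \frac{91858}{- \frac{20}{39}} = \left(-91858\right) \left(- \frac{39}{20}\right) = \frac{1791231}{10}$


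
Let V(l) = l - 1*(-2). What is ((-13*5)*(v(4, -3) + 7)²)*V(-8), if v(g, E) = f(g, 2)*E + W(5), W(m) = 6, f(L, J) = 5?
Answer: 1560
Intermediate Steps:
V(l) = 2 + l (V(l) = l + 2 = 2 + l)
v(g, E) = 6 + 5*E (v(g, E) = 5*E + 6 = 6 + 5*E)
((-13*5)*(v(4, -3) + 7)²)*V(-8) = ((-13*5)*((6 + 5*(-3)) + 7)²)*(2 - 8) = -65*((6 - 15) + 7)²*(-6) = -65*(-9 + 7)²*(-6) = -65*(-2)²*(-6) = -65*4*(-6) = -260*(-6) = 1560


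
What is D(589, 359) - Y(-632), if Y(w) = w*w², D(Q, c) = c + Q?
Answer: 252436916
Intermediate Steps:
D(Q, c) = Q + c
Y(w) = w³
D(589, 359) - Y(-632) = (589 + 359) - 1*(-632)³ = 948 - 1*(-252435968) = 948 + 252435968 = 252436916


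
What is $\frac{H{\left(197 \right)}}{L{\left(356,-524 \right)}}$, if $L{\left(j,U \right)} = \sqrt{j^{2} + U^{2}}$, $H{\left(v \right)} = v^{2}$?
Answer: $\frac{38809 \sqrt{25082}}{100328} \approx 61.262$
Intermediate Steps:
$L{\left(j,U \right)} = \sqrt{U^{2} + j^{2}}$
$\frac{H{\left(197 \right)}}{L{\left(356,-524 \right)}} = \frac{197^{2}}{\sqrt{\left(-524\right)^{2} + 356^{2}}} = \frac{38809}{\sqrt{274576 + 126736}} = \frac{38809}{\sqrt{401312}} = \frac{38809}{4 \sqrt{25082}} = 38809 \frac{\sqrt{25082}}{100328} = \frac{38809 \sqrt{25082}}{100328}$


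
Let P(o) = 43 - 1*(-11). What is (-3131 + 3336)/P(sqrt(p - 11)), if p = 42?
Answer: 205/54 ≈ 3.7963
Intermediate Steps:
P(o) = 54 (P(o) = 43 + 11 = 54)
(-3131 + 3336)/P(sqrt(p - 11)) = (-3131 + 3336)/54 = 205*(1/54) = 205/54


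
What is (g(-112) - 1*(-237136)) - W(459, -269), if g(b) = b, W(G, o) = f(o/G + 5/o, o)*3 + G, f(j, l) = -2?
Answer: 236571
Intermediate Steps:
W(G, o) = -6 + G (W(G, o) = -2*3 + G = -6 + G)
(g(-112) - 1*(-237136)) - W(459, -269) = (-112 - 1*(-237136)) - (-6 + 459) = (-112 + 237136) - 1*453 = 237024 - 453 = 236571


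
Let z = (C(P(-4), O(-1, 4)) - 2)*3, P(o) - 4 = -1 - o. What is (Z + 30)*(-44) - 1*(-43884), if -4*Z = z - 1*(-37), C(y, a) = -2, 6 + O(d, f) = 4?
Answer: 42839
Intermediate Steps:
O(d, f) = -2 (O(d, f) = -6 + 4 = -2)
P(o) = 3 - o (P(o) = 4 + (-1 - o) = 3 - o)
z = -12 (z = (-2 - 2)*3 = -4*3 = -12)
Z = -25/4 (Z = -(-12 - 1*(-37))/4 = -(-12 + 37)/4 = -1/4*25 = -25/4 ≈ -6.2500)
(Z + 30)*(-44) - 1*(-43884) = (-25/4 + 30)*(-44) - 1*(-43884) = (95/4)*(-44) + 43884 = -1045 + 43884 = 42839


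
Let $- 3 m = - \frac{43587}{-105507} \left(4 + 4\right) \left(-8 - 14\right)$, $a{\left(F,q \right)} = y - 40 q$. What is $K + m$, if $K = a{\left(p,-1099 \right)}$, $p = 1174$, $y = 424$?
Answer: $\frac{1561793264}{35169} \approx 44408.0$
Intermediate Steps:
$a{\left(F,q \right)} = 424 - 40 q$
$K = 44384$ ($K = 424 - -43960 = 424 + 43960 = 44384$)
$m = \frac{852368}{35169}$ ($m = - \frac{- \frac{43587}{-105507} \left(4 + 4\right) \left(-8 - 14\right)}{3} = - \frac{\left(-43587\right) \left(- \frac{1}{105507}\right) 8 \left(-22\right)}{3} = - \frac{\frac{4843}{11723} \left(-176\right)}{3} = \left(- \frac{1}{3}\right) \left(- \frac{852368}{11723}\right) = \frac{852368}{35169} \approx 24.236$)
$K + m = 44384 + \frac{852368}{35169} = \frac{1561793264}{35169}$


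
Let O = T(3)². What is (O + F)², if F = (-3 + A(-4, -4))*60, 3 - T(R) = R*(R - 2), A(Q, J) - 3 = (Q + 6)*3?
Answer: 129600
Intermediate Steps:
A(Q, J) = 21 + 3*Q (A(Q, J) = 3 + (Q + 6)*3 = 3 + (6 + Q)*3 = 3 + (18 + 3*Q) = 21 + 3*Q)
T(R) = 3 - R*(-2 + R) (T(R) = 3 - R*(R - 2) = 3 - R*(-2 + R))
O = 0 (O = (3 - 1*3² + 2*3)² = (3 - 1*9 + 6)² = (3 - 9 + 6)² = 0² = 0)
F = 360 (F = (-3 + (21 + 3*(-4)))*60 = (-3 + (21 - 12))*60 = (-3 + 9)*60 = 6*60 = 360)
(O + F)² = (0 + 360)² = 360² = 129600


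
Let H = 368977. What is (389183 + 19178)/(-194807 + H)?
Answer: 408361/174170 ≈ 2.3446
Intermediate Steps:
(389183 + 19178)/(-194807 + H) = (389183 + 19178)/(-194807 + 368977) = 408361/174170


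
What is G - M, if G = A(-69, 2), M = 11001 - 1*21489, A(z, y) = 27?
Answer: 10515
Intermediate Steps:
M = -10488 (M = 11001 - 21489 = -10488)
G = 27
G - M = 27 - 1*(-10488) = 27 + 10488 = 10515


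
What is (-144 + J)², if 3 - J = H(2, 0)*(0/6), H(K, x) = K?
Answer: 19881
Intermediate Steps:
J = 3 (J = 3 - 2*0/6 = 3 - 2*0*(⅙) = 3 - 2*0 = 3 - 1*0 = 3 + 0 = 3)
(-144 + J)² = (-144 + 3)² = (-141)² = 19881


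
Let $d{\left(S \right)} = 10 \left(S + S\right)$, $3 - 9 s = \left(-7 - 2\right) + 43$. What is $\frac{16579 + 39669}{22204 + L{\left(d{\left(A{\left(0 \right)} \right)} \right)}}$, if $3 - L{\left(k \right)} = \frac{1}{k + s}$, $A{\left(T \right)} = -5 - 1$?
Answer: $\frac{31245764}{12335993} \approx 2.5329$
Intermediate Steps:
$A{\left(T \right)} = -6$ ($A{\left(T \right)} = -5 - 1 = -6$)
$s = - \frac{31}{9}$ ($s = \frac{1}{3} - \frac{\left(-7 - 2\right) + 43}{9} = \frac{1}{3} - \frac{-9 + 43}{9} = \frac{1}{3} - \frac{34}{9} = - \frac{31}{9} \approx -3.4444$)
$d{\left(S \right)} = 20 S$ ($d{\left(S \right)} = 10 \cdot 2 S = 20 S$)
$L{\left(k \right)} = 3 - \frac{1}{- \frac{31}{9} + k}$ ($L{\left(k \right)} = 3 - \frac{1}{k - \frac{31}{9}} = 3 - \frac{1}{- \frac{31}{9} + k}$)
$\frac{16579 + 39669}{22204 + L{\left(d{\left(A{\left(0 \right)} \right)} \right)}} = \frac{16579 + 39669}{22204 + \frac{3 \left(-34 + 9 \cdot 20 \left(-6\right)\right)}{-31 + 9 \cdot 20 \left(-6\right)}} = \frac{56248}{22204 + \frac{3 \left(-34 + 9 \left(-120\right)\right)}{-31 + 9 \left(-120\right)}} = \frac{56248}{22204 + \frac{3 \left(-34 - 1080\right)}{-31 - 1080}} = \frac{56248}{22204 + 3 \frac{1}{-1111} \left(-1114\right)} = \frac{56248}{22204 + 3 \left(- \frac{1}{1111}\right) \left(-1114\right)} = \frac{56248}{22204 + \frac{3342}{1111}} = \frac{56248}{\frac{24671986}{1111}} = 56248 \cdot \frac{1111}{24671986} = \frac{31245764}{12335993}$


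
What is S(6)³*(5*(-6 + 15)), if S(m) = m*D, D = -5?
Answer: -1215000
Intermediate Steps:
S(m) = -5*m (S(m) = m*(-5) = -5*m)
S(6)³*(5*(-6 + 15)) = (-5*6)³*(5*(-6 + 15)) = (-30)³*(5*9) = -27000*45 = -1215000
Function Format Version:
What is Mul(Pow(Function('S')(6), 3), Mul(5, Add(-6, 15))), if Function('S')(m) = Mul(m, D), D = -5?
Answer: -1215000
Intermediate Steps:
Function('S')(m) = Mul(-5, m) (Function('S')(m) = Mul(m, -5) = Mul(-5, m))
Mul(Pow(Function('S')(6), 3), Mul(5, Add(-6, 15))) = Mul(Pow(Mul(-5, 6), 3), Mul(5, Add(-6, 15))) = Mul(Pow(-30, 3), Mul(5, 9)) = Mul(-27000, 45) = -1215000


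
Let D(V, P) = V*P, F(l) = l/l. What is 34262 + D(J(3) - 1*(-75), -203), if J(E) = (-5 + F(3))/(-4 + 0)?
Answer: 18834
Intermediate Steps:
F(l) = 1
J(E) = 1 (J(E) = (-5 + 1)/(-4 + 0) = -4/(-4) = -4*(-¼) = 1)
D(V, P) = P*V
34262 + D(J(3) - 1*(-75), -203) = 34262 - 203*(1 - 1*(-75)) = 34262 - 203*(1 + 75) = 34262 - 203*76 = 34262 - 15428 = 18834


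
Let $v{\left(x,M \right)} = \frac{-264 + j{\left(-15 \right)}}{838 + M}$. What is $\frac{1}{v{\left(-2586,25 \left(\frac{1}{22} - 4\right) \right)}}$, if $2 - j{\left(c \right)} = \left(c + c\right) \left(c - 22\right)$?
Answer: $- \frac{2323}{4312} \approx -0.53873$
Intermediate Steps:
$j{\left(c \right)} = 2 - 2 c \left(-22 + c\right)$ ($j{\left(c \right)} = 2 - \left(c + c\right) \left(c - 22\right) = 2 - 2 c \left(-22 + c\right)$)
$v{\left(x,M \right)} = - \frac{1372}{838 + M}$ ($v{\left(x,M \right)} = \frac{-264 + \left(2 - 2 \left(-15\right)^{2} + 44 \left(-15\right)\right)}{838 + M} = \frac{-264 - 1108}{838 + M} = - \frac{1372}{838 + M}$)
$\frac{1}{v{\left(-2586,25 \left(\frac{1}{22} - 4\right) \right)}} = \frac{1}{\left(-1372\right) \frac{1}{838 + 25 \left(\frac{1}{22} - 4\right)}} = \frac{1}{\left(-1372\right) \frac{1}{838 + 25 \left(- \frac{87}{22}\right)}} = \frac{1}{\left(-1372\right) \frac{1}{838 - \frac{2175}{22}}} = \frac{1}{\left(-1372\right) \frac{1}{\frac{16261}{22}}} = \frac{1}{\left(-1372\right) \frac{22}{16261}} = \frac{1}{- \frac{4312}{2323}} = - \frac{2323}{4312}$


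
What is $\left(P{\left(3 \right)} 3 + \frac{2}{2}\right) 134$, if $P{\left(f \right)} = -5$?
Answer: $-1876$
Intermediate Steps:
$\left(P{\left(3 \right)} 3 + \frac{2}{2}\right) 134 = \left(\left(-5\right) 3 + \frac{2}{2}\right) 134 = \left(-15 + 2 \cdot \frac{1}{2}\right) 134 = \left(-15 + 1\right) 134 = \left(-14\right) 134 = -1876$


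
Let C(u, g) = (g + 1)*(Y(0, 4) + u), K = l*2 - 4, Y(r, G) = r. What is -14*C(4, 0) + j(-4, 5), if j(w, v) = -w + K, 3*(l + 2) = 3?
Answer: -58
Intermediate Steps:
l = -1 (l = -2 + (⅓)*3 = -2 + 1 = -1)
K = -6 (K = -1*2 - 4 = -2 - 4 = -6)
C(u, g) = u*(1 + g) (C(u, g) = (g + 1)*(0 + u) = (1 + g)*u = u*(1 + g))
j(w, v) = -6 - w (j(w, v) = -w - 6 = -6 - w)
-14*C(4, 0) + j(-4, 5) = -56*(1 + 0) + (-6 - 1*(-4)) = -56 + (-6 + 4) = -14*4 - 2 = -56 - 2 = -58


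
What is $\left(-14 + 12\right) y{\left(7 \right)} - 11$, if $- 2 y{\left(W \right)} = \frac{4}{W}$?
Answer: $- \frac{73}{7} \approx -10.429$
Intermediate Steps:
$y{\left(W \right)} = - \frac{2}{W}$ ($y{\left(W \right)} = - \frac{4 \frac{1}{W}}{2} = - \frac{2}{W}$)
$\left(-14 + 12\right) y{\left(7 \right)} - 11 = \left(-14 + 12\right) \left(- \frac{2}{7}\right) - 11 = - 2 \left(\left(-2\right) \frac{1}{7}\right) - 11 = \left(-2\right) \left(- \frac{2}{7}\right) - 11 = \frac{4}{7} - 11 = - \frac{73}{7}$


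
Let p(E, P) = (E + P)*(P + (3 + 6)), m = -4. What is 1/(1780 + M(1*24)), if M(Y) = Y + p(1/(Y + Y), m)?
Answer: 48/85637 ≈ 0.00056051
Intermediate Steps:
p(E, P) = (9 + P)*(E + P) (p(E, P) = (E + P)*(P + 9) = (E + P)*(9 + P) = (9 + P)*(E + P))
M(Y) = -20 + Y + 5/(2*Y) (M(Y) = Y + ((-4)**2 + 9/(Y + Y) + 9*(-4) - 4/(Y + Y)) = Y + (16 + 9/((2*Y)) - 36 - 4/(2*Y)) = Y + (16 + 9*(1/(2*Y)) - 36 + (1/(2*Y))*(-4)) = Y + (16 + 9/(2*Y) - 36 - 2/Y) = Y + (-20 + 5/(2*Y)) = -20 + Y + 5/(2*Y))
1/(1780 + M(1*24)) = 1/(1780 + (-20 + 1*24 + 5/(2*((1*24))))) = 1/(1780 + (-20 + 24 + (5/2)/24)) = 1/(1780 + (-20 + 24 + (5/2)*(1/24))) = 1/(1780 + (-20 + 24 + 5/48)) = 1/(1780 + 197/48) = 1/(85637/48) = 48/85637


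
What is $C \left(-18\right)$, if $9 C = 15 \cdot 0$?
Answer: $0$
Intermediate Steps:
$C = 0$ ($C = \frac{15 \cdot 0}{9} = \frac{1}{9} \cdot 0 = 0$)
$C \left(-18\right) = 0 \left(-18\right) = 0$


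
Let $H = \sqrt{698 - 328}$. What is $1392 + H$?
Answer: $1392 + \sqrt{370} \approx 1411.2$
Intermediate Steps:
$H = \sqrt{370} \approx 19.235$
$1392 + H = 1392 + \sqrt{370}$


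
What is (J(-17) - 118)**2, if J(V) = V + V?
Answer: 23104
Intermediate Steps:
J(V) = 2*V
(J(-17) - 118)**2 = (2*(-17) - 118)**2 = (-34 - 118)**2 = (-152)**2 = 23104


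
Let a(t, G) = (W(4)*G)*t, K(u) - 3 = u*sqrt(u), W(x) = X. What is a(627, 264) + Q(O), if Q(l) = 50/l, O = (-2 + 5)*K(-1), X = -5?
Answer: -827635 + 5*I/3 ≈ -8.2764e+5 + 1.6667*I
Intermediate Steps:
W(x) = -5
K(u) = 3 + u**(3/2) (K(u) = 3 + u*sqrt(u) = 3 + u**(3/2))
a(t, G) = -5*G*t (a(t, G) = (-5*G)*t = -5*G*t)
O = 9 - 3*I (O = (-2 + 5)*(3 + (-1)**(3/2)) = 3*(3 - I) = 9 - 3*I ≈ 9.0 - 3.0*I)
a(627, 264) + Q(O) = -5*264*627 + 50/(9 - 3*I) = -827640 + 50*((9 + 3*I)/90) = -827640 + 5*(9 + 3*I)/9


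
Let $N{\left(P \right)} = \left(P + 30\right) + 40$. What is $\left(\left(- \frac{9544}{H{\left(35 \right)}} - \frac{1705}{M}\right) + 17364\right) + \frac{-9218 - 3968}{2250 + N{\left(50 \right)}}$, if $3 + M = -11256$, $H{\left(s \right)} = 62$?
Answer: $\frac{2371944413486}{137866455} \approx 17205.0$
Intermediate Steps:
$N{\left(P \right)} = 70 + P$ ($N{\left(P \right)} = \left(30 + P\right) + 40 = 70 + P$)
$M = -11259$ ($M = -3 - 11256 = -11259$)
$\left(\left(- \frac{9544}{H{\left(35 \right)}} - \frac{1705}{M}\right) + 17364\right) + \frac{-9218 - 3968}{2250 + N{\left(50 \right)}} = \left(\left(- \frac{9544}{62} - \frac{1705}{-11259}\right) + 17364\right) + \frac{-9218 - 3968}{2250 + \left(70 + 50\right)} = \left(\left(\left(-9544\right) \frac{1}{62} - - \frac{1705}{11259}\right) + 17364\right) - \frac{13186}{2250 + 120} = \left(\left(- \frac{4772}{31} + \frac{1705}{11259}\right) + 17364\right) - \frac{13186}{2370} = \left(- \frac{53675093}{349029} + 17364\right) - \frac{6593}{1185} = \frac{6006864463}{349029} - \frac{6593}{1185} = \frac{2371944413486}{137866455}$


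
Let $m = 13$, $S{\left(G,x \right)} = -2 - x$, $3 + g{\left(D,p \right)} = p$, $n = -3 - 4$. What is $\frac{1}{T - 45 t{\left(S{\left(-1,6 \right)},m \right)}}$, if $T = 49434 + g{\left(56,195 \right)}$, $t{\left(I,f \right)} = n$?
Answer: $\frac{1}{49941} \approx 2.0024 \cdot 10^{-5}$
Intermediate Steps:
$n = -7$
$g{\left(D,p \right)} = -3 + p$
$t{\left(I,f \right)} = -7$
$T = 49626$ ($T = 49434 + \left(-3 + 195\right) = 49434 + 192 = 49626$)
$\frac{1}{T - 45 t{\left(S{\left(-1,6 \right)},m \right)}} = \frac{1}{49626 - -315} = \frac{1}{49626 + 315} = \frac{1}{49941}$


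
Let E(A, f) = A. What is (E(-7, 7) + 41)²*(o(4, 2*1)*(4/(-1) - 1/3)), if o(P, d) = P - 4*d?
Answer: 60112/3 ≈ 20037.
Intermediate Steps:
(E(-7, 7) + 41)²*(o(4, 2*1)*(4/(-1) - 1/3)) = (-7 + 41)²*((4 - 8)*(4/(-1) - 1/3)) = 34²*((4 - 4*2)*(4*(-1) - 1*⅓)) = 1156*((4 - 8)*(-4 - ⅓)) = 1156*(-4*(-13/3)) = 1156*(52/3) = 60112/3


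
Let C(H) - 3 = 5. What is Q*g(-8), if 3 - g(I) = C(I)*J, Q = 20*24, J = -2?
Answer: 9120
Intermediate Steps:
C(H) = 8 (C(H) = 3 + 5 = 8)
Q = 480
g(I) = 19 (g(I) = 3 - 8*(-2) = 3 - 1*(-16) = 3 + 16 = 19)
Q*g(-8) = 480*19 = 9120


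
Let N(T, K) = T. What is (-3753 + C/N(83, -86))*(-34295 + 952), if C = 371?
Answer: 10373940904/83 ≈ 1.2499e+8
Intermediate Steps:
(-3753 + C/N(83, -86))*(-34295 + 952) = (-3753 + 371/83)*(-34295 + 952) = (-3753 + 371*(1/83))*(-33343) = (-3753 + 371/83)*(-33343) = -311128/83*(-33343) = 10373940904/83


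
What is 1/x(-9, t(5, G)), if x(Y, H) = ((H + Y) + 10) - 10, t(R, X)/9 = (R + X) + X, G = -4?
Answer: -1/36 ≈ -0.027778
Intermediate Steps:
t(R, X) = 9*R + 18*X (t(R, X) = 9*((R + X) + X) = 9*(R + 2*X) = 9*R + 18*X)
x(Y, H) = H + Y (x(Y, H) = (10 + H + Y) - 10 = H + Y)
1/x(-9, t(5, G)) = 1/((9*5 + 18*(-4)) - 9) = 1/((45 - 72) - 9) = 1/(-27 - 9) = 1/(-36) = -1/36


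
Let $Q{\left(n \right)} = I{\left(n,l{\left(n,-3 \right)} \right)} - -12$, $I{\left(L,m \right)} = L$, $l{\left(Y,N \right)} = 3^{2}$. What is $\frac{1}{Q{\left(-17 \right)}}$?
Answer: $- \frac{1}{5} \approx -0.2$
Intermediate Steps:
$l{\left(Y,N \right)} = 9$
$Q{\left(n \right)} = 12 + n$ ($Q{\left(n \right)} = n - -12 = n + 12 = 12 + n$)
$\frac{1}{Q{\left(-17 \right)}} = \frac{1}{12 - 17} = \frac{1}{-5} = - \frac{1}{5}$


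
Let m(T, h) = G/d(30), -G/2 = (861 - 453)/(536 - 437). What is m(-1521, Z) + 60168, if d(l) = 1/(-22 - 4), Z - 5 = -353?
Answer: 1992616/33 ≈ 60382.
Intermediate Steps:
Z = -348 (Z = 5 - 353 = -348)
d(l) = -1/26 (d(l) = 1/(-26) = -1/26)
G = -272/33 (G = -2*(861 - 453)/(536 - 437) = -816/99 = -2*136/33 = -272/33 ≈ -8.2424)
m(T, h) = 7072/33 (m(T, h) = -272/(33*(-1/26)) = -272/33*(-26) = 7072/33)
m(-1521, Z) + 60168 = 7072/33 + 60168 = 1992616/33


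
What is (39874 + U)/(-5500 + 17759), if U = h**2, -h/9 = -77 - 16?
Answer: 740443/12259 ≈ 60.400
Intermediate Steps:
h = 837 (h = -9*(-77 - 16) = -9*(-93) = 837)
U = 700569 (U = 837**2 = 700569)
(39874 + U)/(-5500 + 17759) = (39874 + 700569)/(-5500 + 17759) = 740443/12259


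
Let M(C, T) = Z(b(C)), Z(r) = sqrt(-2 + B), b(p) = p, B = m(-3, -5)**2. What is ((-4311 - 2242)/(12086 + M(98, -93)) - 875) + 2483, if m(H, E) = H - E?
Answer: 117401800997/73035697 + 6553*sqrt(2)/146071394 ≈ 1607.5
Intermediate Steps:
B = 4 (B = (-3 - 1*(-5))**2 = (-3 + 5)**2 = 2**2 = 4)
Z(r) = sqrt(2) (Z(r) = sqrt(-2 + 4) = sqrt(2))
M(C, T) = sqrt(2)
((-4311 - 2242)/(12086 + M(98, -93)) - 875) + 2483 = ((-4311 - 2242)/(12086 + sqrt(2)) - 875) + 2483 = (-6553/(12086 + sqrt(2)) - 875) + 2483 = (-875 - 6553/(12086 + sqrt(2))) + 2483 = 1608 - 6553/(12086 + sqrt(2))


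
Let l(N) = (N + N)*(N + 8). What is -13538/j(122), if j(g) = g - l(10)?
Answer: 967/17 ≈ 56.882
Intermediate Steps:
l(N) = 2*N*(8 + N) (l(N) = (2*N)*(8 + N) = 2*N*(8 + N))
j(g) = -360 + g (j(g) = g - 2*10*(8 + 10) = g - 2*10*18 = g - 1*360 = g - 360 = -360 + g)
-13538/j(122) = -13538/(-360 + 122) = -13538/(-238) = -13538*(-1/238) = 967/17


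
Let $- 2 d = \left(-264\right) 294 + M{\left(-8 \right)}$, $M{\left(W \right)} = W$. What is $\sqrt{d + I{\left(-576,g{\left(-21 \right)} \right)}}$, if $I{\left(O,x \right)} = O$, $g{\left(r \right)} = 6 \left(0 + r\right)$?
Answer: $22 \sqrt{79} \approx 195.54$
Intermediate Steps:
$g{\left(r \right)} = 6 r$
$d = 38812$ ($d = - \frac{\left(-264\right) 294 - 8}{2} = - \frac{-77616 - 8}{2} = \left(- \frac{1}{2}\right) \left(-77624\right) = 38812$)
$\sqrt{d + I{\left(-576,g{\left(-21 \right)} \right)}} = \sqrt{38812 - 576} = \sqrt{38236} = 22 \sqrt{79}$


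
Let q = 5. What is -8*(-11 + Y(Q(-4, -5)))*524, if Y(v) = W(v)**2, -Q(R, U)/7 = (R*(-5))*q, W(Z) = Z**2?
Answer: -1006499199953888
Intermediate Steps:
Q(R, U) = 175*R (Q(R, U) = -7*R*(-5)*5 = -7*(-5*R)*5 = -(-175)*R = 175*R)
Y(v) = v**4 (Y(v) = (v**2)**2 = v**4)
-8*(-11 + Y(Q(-4, -5)))*524 = -8*(-11 + (175*(-4))**4)*524 = -8*(-11 + (-700)**4)*524 = -8*(-11 + 240100000000)*524 = -8*240099999989*524 = -1920799999912*524 = -1006499199953888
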